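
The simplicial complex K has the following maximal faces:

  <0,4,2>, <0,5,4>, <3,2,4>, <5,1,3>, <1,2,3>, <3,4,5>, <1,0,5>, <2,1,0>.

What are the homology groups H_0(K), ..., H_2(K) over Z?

H_0 = Z,  H_1 = 0,  H_2 = Z.

K has 6 vertices, 12 edges, 8 triangles.
rank ∂_0 = 0, rank ∂_1 = 5 ⇒ b_0 = 6 − 0 − 5 = 1; all invariant factors of ∂_1 are 1 so no torsion. So H_0 = Z.
rank ∂_1 = 5, rank ∂_2 = 7 ⇒ b_1 = 12 − 5 − 7 = 0; all invariant factors of ∂_2 are 1 so no torsion. So H_1 = 0.
rank ∂_2 = 7, rank ∂_3 = 0 ⇒ b_2 = 8 − 7 − 0 = 1. So H_2 = Z.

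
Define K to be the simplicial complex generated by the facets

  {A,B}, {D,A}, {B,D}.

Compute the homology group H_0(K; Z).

H_0 ≅ Z.

Fix the vertex order A < B < D and write every simplex with vertices in increasing order. Then dim K = 1 and the simplices of K are:

  0-simplices (3): A, B, D
  1-simplices (3): AB, AD, BD

Hence C_0 ≅ Z^3, C_1 ≅ Z^3.

∂_1: C_1 → C_0 maps an edge to its endpoints' difference, ∂[p,q] = q − p.
The resulting 3×3 matrix has rank 2, and its Smith normal form has invariant factors (1,1).

Reading off H_k = ker ∂_k / im ∂_{k+1}:

  H_0: rank C_0 − rank ∂_1 = 3 − 2 = 1, and the invariant factors of ∂_1 are all 1, so H_0 = Z.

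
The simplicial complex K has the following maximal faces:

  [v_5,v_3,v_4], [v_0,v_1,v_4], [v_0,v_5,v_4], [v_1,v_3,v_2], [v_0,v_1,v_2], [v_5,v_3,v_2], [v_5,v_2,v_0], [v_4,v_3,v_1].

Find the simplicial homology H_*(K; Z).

K has 6 vertices, 12 edges, 8 triangles.
rank ∂_0 = 0, rank ∂_1 = 5 ⇒ b_0 = 6 − 0 − 5 = 1; all invariant factors of ∂_1 are 1 so no torsion. So H_0 ≅ Z.
rank ∂_1 = 5, rank ∂_2 = 7 ⇒ b_1 = 12 − 5 − 7 = 0; all invariant factors of ∂_2 are 1 so no torsion. So H_1 ≅ 0.
rank ∂_2 = 7, rank ∂_3 = 0 ⇒ b_2 = 8 − 7 − 0 = 1. So H_2 ≅ Z.

H_0 = Z,  H_1 = 0,  H_2 = Z.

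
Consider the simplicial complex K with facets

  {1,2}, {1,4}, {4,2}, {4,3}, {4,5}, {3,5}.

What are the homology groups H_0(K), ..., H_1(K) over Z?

H_0 = Z,  H_1 = Z^2.

K has 5 vertices, 6 edges.
rank ∂_0 = 0, rank ∂_1 = 4 ⇒ b_0 = 5 − 0 − 4 = 1; all invariant factors of ∂_1 are 1 so no torsion. So H_0 ≅ Z.
rank ∂_1 = 4, rank ∂_2 = 0 ⇒ b_1 = 6 − 4 − 0 = 2. So H_1 ≅ Z^2.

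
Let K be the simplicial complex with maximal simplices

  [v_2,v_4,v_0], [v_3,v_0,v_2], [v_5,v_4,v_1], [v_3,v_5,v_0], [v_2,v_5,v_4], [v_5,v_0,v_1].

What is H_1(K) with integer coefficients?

Take the total order v_0 < v_1 < v_2 < v_3 < v_4 < v_5 on the vertex set. Then K (dimension 2) consists of the simplices:

  0-simplices (6): [v_0], [v_1], [v_2], [v_3], [v_4], [v_5]
  1-simplices (12): [v_0,v_1], [v_0,v_2], [v_0,v_3], [v_0,v_4], [v_0,v_5], [v_1,v_4], [v_1,v_5], [v_2,v_3], [v_2,v_4], [v_2,v_5], [v_3,v_5], [v_4,v_5]
  2-simplices (6): [v_0,v_1,v_5], [v_0,v_2,v_3], [v_0,v_2,v_4], [v_0,v_3,v_5], [v_1,v_4,v_5], [v_2,v_4,v_5]

giving chain groups C_0 ≅ Z^6, C_1 ≅ Z^12, C_2 ≅ Z^6.

The boundary map ∂_1: C_1 → C_0 is given by ∂[p,q] = [q] − [p].
The resulting 6×12 matrix has rank 5, and its Smith normal form has invariant factors (1,1,1,1,1).

The boundary map ∂_2: C_2 → C_1 maps a triangle to the signed sum of its edges. For instance
  ∂[v_0,v_3,v_5] = [v_3,v_5] − [v_0,v_5] + [v_0,v_3],
  ∂[v_0,v_2,v_4] = [v_2,v_4] − [v_0,v_4] + [v_0,v_2].
As a 12×6 matrix over Z this has rank 6, with invariant factors (1,1,1,1,1,1).

Now H_k = ker ∂_k / im ∂_{k+1}, so:

  H_1: rank ker ∂_1 − rank ∂_2 = (12 − 5) − 6 = 1, and the invariant factors of ∂_2 are all 1, so H_1 = Z.

H_1 ≅ Z.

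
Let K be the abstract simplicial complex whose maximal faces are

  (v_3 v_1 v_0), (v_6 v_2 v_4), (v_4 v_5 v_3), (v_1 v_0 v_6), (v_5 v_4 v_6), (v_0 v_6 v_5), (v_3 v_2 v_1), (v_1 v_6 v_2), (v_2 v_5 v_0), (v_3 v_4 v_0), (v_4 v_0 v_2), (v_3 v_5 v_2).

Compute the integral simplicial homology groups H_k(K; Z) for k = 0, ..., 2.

Take the total order v_0 < v_1 < v_2 < v_3 < v_4 < v_5 < v_6 on the vertex set. Then K (dimension 2) consists of the simplices:

  0-simplices (7): [v_0], [v_1], [v_2], [v_3], [v_4], [v_5], [v_6]
  1-simplices (18): (18 of them)
  2-simplices (12): (12 of them)

so the chain groups are C_0 ≅ Z^7, C_1 ≅ Z^18, C_2 ≅ Z^12.

∂_1: C_1 → C_0 sends each edge [p,q] (with p < q) to q − p. For instance
  ∂[v_2,v_4] = [v_4] − [v_2].
The resulting 7×18 matrix has rank 6, and its Smith normal form has invariant factors (1,1,1,1,1,1).

Boundary ∂_2: C_2 → C_1 maps a triangle to the signed sum of its edges. For instance
  ∂[v_0,v_1,v_6] = [v_1,v_6] − [v_0,v_6] + [v_0,v_1],
  ∂[v_3,v_4,v_5] = [v_4,v_5] − [v_3,v_5] + [v_3,v_4].
The resulting 18×12 matrix has rank 12, and its Smith normal form has invariant factors (1,1,1,1,1,1,1,1,1,1,1,2).

From H_k ≅ ker(∂_k) / im(∂_{k+1}) we obtain:

  H_0: rank C_0 − rank ∂_1 = 7 − 6 = 1, and the invariant factors of ∂_1 are all 1, so H_0 = Z.
  H_1: rank ker ∂_1 − rank ∂_2 = (18 − 6) − 12 = 0, and ∂_2 has invariant factor 2 > 1, so H_1 = Z/2.
  H_2: rank ker ∂_2 − rank ∂_3 = (12 − 12) − 0 = 0, and there is no ∂_3, so H_2 = 0.

H_0 ≅ Z,  H_1 ≅ Z/2,  H_2 = 0.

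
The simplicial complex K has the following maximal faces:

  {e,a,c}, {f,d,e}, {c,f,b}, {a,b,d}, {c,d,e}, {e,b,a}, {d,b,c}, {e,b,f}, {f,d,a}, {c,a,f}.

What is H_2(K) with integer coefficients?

Fix the vertex order a < b < c < d < e < f and write every simplex with vertices in increasing order. Then dim K = 2 and the simplices of K are:

  0-simplices (6): a, b, c, d, e, f
  1-simplices (15): ab, ac, ad, ae, af, bc, bd, be, bf, cd, ce, cf, de, df, ef
  2-simplices (10): abd, abe, ace, acf, adf, bcd, bcf, bef, cde, def

Hence C_0 ≅ Z^6, C_1 ≅ Z^15, C_2 ≅ Z^10.

∂_1: C_1 → C_0 is given by ∂[p,q] = [q] − [p].
This gives a 6×15 integer matrix of rank 5; reducing to Smith normal form yields diagonal entries (1,1,1,1,1).

∂_2: C_2 → C_1 acts by ∂[p,q,r] = [q,r] − [p,r] + [p,q]. For instance
  ∂def = ef − df + de,
  ∂abd = bd − ad + ab.
As a 15×10 matrix over Z this has rank 10, with invariant factors (1,1,1,1,1,1,1,1,1,2).

From H_k ≅ ker(∂_k) / im(∂_{k+1}) we obtain:

  H_2: rank ker ∂_2 − rank ∂_3 = (10 − 10) − 0 = 0, and there is no ∂_3, so H_2 ≅ 0.

H_2 ≅ 0.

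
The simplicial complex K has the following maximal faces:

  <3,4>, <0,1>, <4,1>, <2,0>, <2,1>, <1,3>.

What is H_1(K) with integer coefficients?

K has 5 vertices, 6 edges.
rank ∂_1 = 4, rank ∂_2 = 0 ⇒ b_1 = 6 − 4 − 0 = 2. So H_1 ≅ Z^2.

H_1 ≅ Z^2.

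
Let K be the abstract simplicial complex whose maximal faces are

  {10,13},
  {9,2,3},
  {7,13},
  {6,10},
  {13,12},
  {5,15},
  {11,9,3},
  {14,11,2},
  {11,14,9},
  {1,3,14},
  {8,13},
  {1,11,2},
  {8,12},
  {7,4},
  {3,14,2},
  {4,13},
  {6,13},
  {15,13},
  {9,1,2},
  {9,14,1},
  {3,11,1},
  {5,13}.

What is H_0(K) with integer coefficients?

K has 15 vertices, 27 edges, 10 triangles.
rank ∂_0 = 0, rank ∂_1 = 13 ⇒ b_0 = 15 − 0 − 13 = 2; all invariant factors of ∂_1 are 1 so no torsion. So H_0 = Z^2.

H_0 = Z^2.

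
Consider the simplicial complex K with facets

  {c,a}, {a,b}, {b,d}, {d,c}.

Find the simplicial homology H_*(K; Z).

Take the total order a < b < c < d on the vertex set. Then K (dimension 1) consists of the simplices:

  0-simplices (4): a, b, c, d
  1-simplices (4): ab, ac, bd, cd

so the chain groups are C_0 ≅ Z^4, C_1 ≅ Z^4.

∂_1: C_1 → C_0 maps an edge to its endpoints' difference, ∂[p,q] = q − p. For instance
  ∂ab = b − a.
The resulting 4×4 matrix has rank 3, and its Smith normal form has invariant factors (1,1,1).

Computing H_k = (kernel of ∂_k) / (image of ∂_{k+1}):

  H_0: rank C_0 − rank ∂_1 = 4 − 3 = 1, and the invariant factors of ∂_1 are all 1, so H_0 ≅ Z.
  H_1: rank ker ∂_1 − rank ∂_2 = (4 − 3) − 0 = 1, and there is no ∂_2, so H_1 ≅ Z.

As a check, the Euler characteristic is 4 − 4 = 0, which agrees with 1 − 1 = 0.

H_0 ≅ Z,  H_1 ≅ Z.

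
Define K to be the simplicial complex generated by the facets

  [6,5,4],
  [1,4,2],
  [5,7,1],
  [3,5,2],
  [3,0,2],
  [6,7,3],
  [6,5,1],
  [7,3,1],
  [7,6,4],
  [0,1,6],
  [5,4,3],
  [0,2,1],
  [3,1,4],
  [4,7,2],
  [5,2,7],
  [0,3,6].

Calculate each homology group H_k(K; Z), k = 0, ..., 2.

We work with the vertex ordering 0 < 1 < 2 < 3 < 4 < 5 < 6 < 7. The simplices of K, each written with vertices in increasing order, are:

  0-simplices (8): [0], [1], [2], [3], [4], [5], [6], [7]
  1-simplices (24): (24 of them)
  2-simplices (16): [0,1,2], [0,1,6], [0,2,3], [0,3,6], [1,2,4], [1,3,4], [1,3,7], [1,5,6], [1,5,7], [2,3,5], [2,4,7], [2,5,7], [3,4,5], [3,6,7], [4,5,6], [4,6,7]

Hence C_0 ≅ Z^8, C_1 ≅ Z^24, C_2 ≅ Z^16.

The boundary map ∂_1: C_1 → C_0 is given by ∂[p,q] = [q] − [p]. For instance
  ∂[0,6] = [6] − [0].
As a 8×24 matrix over Z this has rank 7, with invariant factors (1,1,1,1,1,1,1).

∂_2: C_2 → C_1 acts by ∂[p,q,r] = [q,r] − [p,r] + [p,q]. For instance
  ∂[1,5,6] = [5,6] − [1,6] + [1,5],
  ∂[0,3,6] = [3,6] − [0,6] + [0,3].
The 24×16 boundary matrix has rank 15 and Smith normal form diag(1,1,1,1,1,1,1,1,1,1,1,1,1,1,1).

Reading off H_k = ker ∂_k / im ∂_{k+1}:

  H_0: rank C_0 − rank ∂_1 = 8 − 7 = 1, and the invariant factors of ∂_1 are all 1, so H_0 = Z.
  H_1: rank ker ∂_1 − rank ∂_2 = (24 − 7) − 15 = 2, and the invariant factors of ∂_2 are all 1, so H_1 = Z^2.
  H_2: rank ker ∂_2 − rank ∂_3 = (16 − 15) − 0 = 1, and there is no ∂_3, so H_2 = Z.

As a check, the Euler characteristic is 8 − 24 + 16 = 0, which agrees with 1 − 2 + 1 = 0.

H_0 = Z,  H_1 = Z^2,  H_2 = Z.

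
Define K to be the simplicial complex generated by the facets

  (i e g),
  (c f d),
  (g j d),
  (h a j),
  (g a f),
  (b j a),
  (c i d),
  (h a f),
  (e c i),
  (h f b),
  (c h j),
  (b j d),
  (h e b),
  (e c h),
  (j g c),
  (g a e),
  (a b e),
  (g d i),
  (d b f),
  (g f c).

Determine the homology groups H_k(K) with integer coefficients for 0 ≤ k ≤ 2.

H_0 ≅ Z,  H_1 ≅ Z ⊕ Z/2,  H_2 = 0.

Fix the vertex order a < b < c < d < e < f < g < h < i < j and write every simplex with vertices in increasing order. Then dim K = 2 and the simplices of K are:

  0-simplices (10): a, b, c, d, e, f, g, h, i, j
  1-simplices (30): ab, ae, af, ag, ah, aj, bd, be, bf, bh, bj, cd, ce, cf, cg, ch, ci, cj, df, dg, di, dj, eg, eh, ei, fg, fh, gi, gj, hj
  2-simplices (20): abe, abj, aeg, afg, afh, ahj, bdf, bdj, beh, bfh, cdf, cdi, ceh, cei, cfg, cgj, chj, dgi, dgj, egi

Hence C_0 ≅ Z^10, C_1 ≅ Z^30, C_2 ≅ Z^20.

The boundary map ∂_1: C_1 → C_0 is given by ∂[p,q] = [q] − [p]. For instance
  ∂bf = f − b.
As a 10×30 matrix over Z this has rank 9, with invariant factors (1,1,1,1,1,1,1,1,1).

∂_2: C_2 → C_1 sends each 2-simplex [p,q,r] to [q,r] − [p,r] + [p,q]. For instance
  ∂bfh = fh − bh + bf,
  ∂cgj = gj − cj + cg.
This gives a 30×20 integer matrix of rank 20; reducing to Smith normal form yields diagonal entries (1,1,1,1,1,1,1,1,1,1,1,1,1,1,1,1,1,1,1,2).

From H_k ≅ ker(∂_k) / im(∂_{k+1}) we obtain:

  H_0: rank C_0 − rank ∂_1 = 10 − 9 = 1, and the invariant factors of ∂_1 are all 1, so H_0 ≅ Z.
  H_1: rank ker ∂_1 − rank ∂_2 = (30 − 9) − 20 = 1, and ∂_2 has invariant factor 2 > 1, so H_1 ≅ Z ⊕ Z/2.
  H_2: rank ker ∂_2 − rank ∂_3 = (20 − 20) − 0 = 0, and there is no ∂_3, so H_2 ≅ 0.

As a check, the Euler characteristic is 10 − 30 + 20 = 0, which agrees with 1 − 1 + 0 = 0.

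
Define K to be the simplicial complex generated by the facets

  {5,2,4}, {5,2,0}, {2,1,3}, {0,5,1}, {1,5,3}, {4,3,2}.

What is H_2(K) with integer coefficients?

H_2 ≅ 0.

Fix the vertex order 0 < 1 < 2 < 3 < 4 < 5 and write every simplex with vertices in increasing order. Then dim K = 2 and the simplices of K are:

  0-simplices (6): [0], [1], [2], [3], [4], [5]
  1-simplices (12): [0,1], [0,2], [0,5], [1,2], [1,3], [1,5], [2,3], [2,4], [2,5], [3,4], [3,5], [4,5]
  2-simplices (6): [0,1,5], [0,2,5], [1,2,3], [1,3,5], [2,3,4], [2,4,5]

giving chain groups C_0 ≅ Z^6, C_1 ≅ Z^12, C_2 ≅ Z^6.

∂_1: C_1 → C_0 maps an edge to its endpoints' difference, ∂[p,q] = q − p. For instance
  ∂[2,5] = [5] − [2].
As a 6×12 matrix over Z this has rank 5, with invariant factors (1,1,1,1,1).

∂_2: C_2 → C_1 maps a triangle to the signed sum of its edges. For instance
  ∂[0,1,5] = [1,5] − [0,5] + [0,1],
  ∂[1,3,5] = [3,5] − [1,5] + [1,3].
This gives a 12×6 integer matrix of rank 6; reducing to Smith normal form yields diagonal entries (1,1,1,1,1,1).

From H_k ≅ ker(∂_k) / im(∂_{k+1}) we obtain:

  H_2: rank ker ∂_2 − rank ∂_3 = (6 − 6) − 0 = 0, and there is no ∂_3, so H_2 = 0.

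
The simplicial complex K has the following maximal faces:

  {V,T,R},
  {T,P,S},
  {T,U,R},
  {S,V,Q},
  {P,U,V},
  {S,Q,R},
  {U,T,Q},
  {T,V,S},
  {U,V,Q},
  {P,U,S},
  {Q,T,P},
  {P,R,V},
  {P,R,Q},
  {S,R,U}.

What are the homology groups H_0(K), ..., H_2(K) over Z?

H_0 ≅ Z,  H_1 ≅ Z^2,  H_2 ≅ Z.

We work with the vertex ordering P < Q < R < S < T < U < V. The simplices of K, each written with vertices in increasing order, are:

  0-simplices (7): P, Q, R, S, T, U, V
  1-simplices (21): PQ, PR, PS, PT, PU, PV, QR, QS, QT, QU, QV, RS, RT, RU, RV, ST, SU, SV, TU, TV, UV
  2-simplices (14): PQR, PQT, PRV, PST, PSU, PUV, QRS, QSV, QTU, QUV, RSU, RTU, RTV, STV

so the chain groups are C_0 ≅ Z^7, C_1 ≅ Z^21, C_2 ≅ Z^14.

∂_1: C_1 → C_0 maps an edge to its endpoints' difference, ∂[p,q] = q − p.
The 7×21 boundary matrix has rank 6 and Smith normal form diag(1,1,1,1,1,1).

The boundary map ∂_2: C_2 → C_1 maps a triangle to the signed sum of its edges. For instance
  ∂QSV = SV − QV + QS,
  ∂QRS = RS − QS + QR.
As a 21×14 matrix over Z this has rank 13, with invariant factors (1,1,1,1,1,1,1,1,1,1,1,1,1).

Computing H_k = (kernel of ∂_k) / (image of ∂_{k+1}):

  H_0: rank C_0 − rank ∂_1 = 7 − 6 = 1, and the invariant factors of ∂_1 are all 1, so H_0 ≅ Z.
  H_1: rank ker ∂_1 − rank ∂_2 = (21 − 6) − 13 = 2, and the invariant factors of ∂_2 are all 1, so H_1 ≅ Z^2.
  H_2: rank ker ∂_2 − rank ∂_3 = (14 − 13) − 0 = 1, and there is no ∂_3, so H_2 ≅ Z.

As a check, the Euler characteristic is 7 − 21 + 14 = 0, which agrees with 1 − 2 + 1 = 0.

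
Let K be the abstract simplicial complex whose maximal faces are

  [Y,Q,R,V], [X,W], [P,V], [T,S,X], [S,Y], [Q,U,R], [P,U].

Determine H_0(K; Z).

H_0 = Z.

Take the total order P < Q < R < S < T < U < V < W < X < Y on the vertex set. Then K (dimension 3) consists of the simplices:

  0-simplices (10): P, Q, R, S, T, U, V, W, X, Y
  1-simplices (15): PU, PV, QR, QU, QV, QY, RU, RV, RY, ST, SX, SY, TX, VY, WX
  2-simplices (6): QRU, QRV, QRY, QVY, RVY, STX
  3-simplices (1): QRVY

so the chain groups are C_0 ≅ Z^10, C_1 ≅ Z^15, C_2 ≅ Z^6, C_3 ≅ Z^1.

∂_1: C_1 → C_0 maps an edge to its endpoints' difference, ∂[p,q] = q − p.
This gives a 10×15 integer matrix of rank 9; reducing to Smith normal form yields diagonal entries (1,1,1,1,1,1,1,1,1).

The boundary map ∂_2: C_2 → C_1 maps a triangle to the signed sum of its edges. For instance
  ∂RVY = VY − RY + RV,
  ∂QVY = VY − QY + QV.
The resulting 15×6 matrix has rank 5, and its Smith normal form has invariant factors (1,1,1,1,1).

The boundary map ∂_3: C_3 → C_2 sends each 3-simplex σ to the alternating sum Σ_i (−1)^i (σ with its i-th vertex removed). For instance
  ∂QRVY = RVY − QVY + QRY − QRV.
This gives a 6×1 integer matrix of rank 1; reducing to Smith normal form yields diagonal entries (1).

Computing H_k = (kernel of ∂_k) / (image of ∂_{k+1}):

  H_0: rank C_0 − rank ∂_1 = 10 − 9 = 1, and the invariant factors of ∂_1 are all 1, so H_0 ≅ Z.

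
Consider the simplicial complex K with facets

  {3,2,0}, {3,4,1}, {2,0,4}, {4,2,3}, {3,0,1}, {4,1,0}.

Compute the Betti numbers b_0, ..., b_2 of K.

b_0 = 1, b_1 = 0, b_2 = 1.

Take the total order 0 < 1 < 2 < 3 < 4 on the vertex set. Then K (dimension 2) consists of the simplices:

  0-simplices (5): [0], [1], [2], [3], [4]
  1-simplices (9): [0,1], [0,2], [0,3], [0,4], [1,3], [1,4], [2,3], [2,4], [3,4]
  2-simplices (6): [0,1,3], [0,1,4], [0,2,3], [0,2,4], [1,3,4], [2,3,4]

so the chain groups are C_0 ≅ Z^5, C_1 ≅ Z^9, C_2 ≅ Z^6.

The boundary map ∂_1: C_1 → C_0 sends each edge [p,q] (with p < q) to q − p.
The 5×9 boundary matrix has rank 4 and Smith normal form diag(1,1,1,1).

The boundary map ∂_2: C_2 → C_1 sends each 2-simplex [p,q,r] to [q,r] − [p,r] + [p,q]. For instance
  ∂[0,1,3] = [1,3] − [0,3] + [0,1],
  ∂[0,1,4] = [1,4] − [0,4] + [0,1].
This gives a 9×6 integer matrix of rank 5; reducing to Smith normal form yields diagonal entries (1,1,1,1,1).

Now H_k = ker ∂_k / im ∂_{k+1}, so:

  H_0: rank C_0 − rank ∂_1 = 5 − 4 = 1, and the invariant factors of ∂_1 are all 1, so H_0 ≅ Z.
  H_1: rank ker ∂_1 − rank ∂_2 = (9 − 4) − 5 = 0, and the invariant factors of ∂_2 are all 1, so H_1 ≅ 0.
  H_2: rank ker ∂_2 − rank ∂_3 = (6 − 5) − 0 = 1, and there is no ∂_3, so H_2 ≅ Z.

As a check, the Euler characteristic is 5 − 9 + 6 = 2, which agrees with 1 − 0 + 1 = 2.

Hence the Betti numbers are b_0 = 1, b_1 = 0, b_2 = 1.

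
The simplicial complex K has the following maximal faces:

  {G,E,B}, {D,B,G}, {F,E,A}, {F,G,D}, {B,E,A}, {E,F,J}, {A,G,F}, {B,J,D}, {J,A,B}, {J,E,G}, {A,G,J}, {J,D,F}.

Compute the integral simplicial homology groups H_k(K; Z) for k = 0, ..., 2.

H_0 = Z,  H_1 = Z_2,  H_2 = 0.

Order the vertices as A < B < D < E < F < G < J. Listing each simplex with vertices in this order, K has dimension 2 with simplices:

  0-simplices (7): A, B, D, E, F, G, J
  1-simplices (18): AB, AE, AF, AG, AJ, BD, BE, BG, BJ, DF, DG, DJ, EF, EG, EJ, FG, FJ, GJ
  2-simplices (12): ABE, ABJ, AEF, AFG, AGJ, BDG, BDJ, BEG, DFG, DFJ, EFJ, EGJ

so the chain groups are C_0 ≅ Z^7, C_1 ≅ Z^18, C_2 ≅ Z^12.

The boundary map ∂_1: C_1 → C_0 maps an edge to its endpoints' difference, ∂[p,q] = q − p. For instance
  ∂DG = G − D.
The 7×18 boundary matrix has rank 6 and Smith normal form diag(1,1,1,1,1,1).

The boundary map ∂_2: C_2 → C_1 maps a triangle to the signed sum of its edges. For instance
  ∂EGJ = GJ − EJ + EG,
  ∂AGJ = GJ − AJ + AG.
The resulting 18×12 matrix has rank 12, and its Smith normal form has invariant factors (1,1,1,1,1,1,1,1,1,1,1,2).

Computing H_k = (kernel of ∂_k) / (image of ∂_{k+1}):

  H_0: rank C_0 − rank ∂_1 = 7 − 6 = 1, and the invariant factors of ∂_1 are all 1, so H_0 = Z.
  H_1: rank ker ∂_1 − rank ∂_2 = (18 − 6) − 12 = 0, and ∂_2 has invariant factor 2 > 1, so H_1 = Z_2.
  H_2: rank ker ∂_2 − rank ∂_3 = (12 − 12) − 0 = 0, and there is no ∂_3, so H_2 = 0.

As a check, the Euler characteristic is 7 − 18 + 12 = 1, which agrees with 1 − 0 + 0 = 1.
(K is a triangulation of the real projective plane RP^2.)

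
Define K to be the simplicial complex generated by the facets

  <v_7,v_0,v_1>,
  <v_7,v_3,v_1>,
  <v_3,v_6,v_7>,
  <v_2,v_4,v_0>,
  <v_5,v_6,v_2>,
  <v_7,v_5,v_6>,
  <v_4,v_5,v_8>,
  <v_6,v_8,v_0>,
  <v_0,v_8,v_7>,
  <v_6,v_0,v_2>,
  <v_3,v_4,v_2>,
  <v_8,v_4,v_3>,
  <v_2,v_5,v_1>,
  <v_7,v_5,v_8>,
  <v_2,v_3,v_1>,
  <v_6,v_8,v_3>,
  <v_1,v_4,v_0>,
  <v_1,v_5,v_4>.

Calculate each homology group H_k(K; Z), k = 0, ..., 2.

H_0 ≅ Z,  H_1 ≅ Z ⊕ Z/2,  H_2 = 0.

K has 9 vertices, 27 edges, 18 triangles.
rank ∂_0 = 0, rank ∂_1 = 8 ⇒ b_0 = 9 − 0 − 8 = 1; all invariant factors of ∂_1 are 1 so no torsion. So H_0 ≅ Z.
rank ∂_1 = 8, rank ∂_2 = 18 ⇒ b_1 = 27 − 8 − 18 = 1; ∂_2 has invariant factor(s) [2] giving torsion. So H_1 ≅ Z ⊕ Z/2.
rank ∂_2 = 18, rank ∂_3 = 0 ⇒ b_2 = 18 − 18 − 0 = 0. So H_2 ≅ 0.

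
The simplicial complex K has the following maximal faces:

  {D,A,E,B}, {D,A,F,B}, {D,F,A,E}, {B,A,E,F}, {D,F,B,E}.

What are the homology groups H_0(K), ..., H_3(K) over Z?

H_0 ≅ Z,  H_1 = 0,  H_2 = 0,  H_3 ≅ Z.

Fix the vertex order A < B < D < E < F and write every simplex with vertices in increasing order. Then dim K = 3 and the simplices of K are:

  0-simplices (5): A, B, D, E, F
  1-simplices (10): AB, AD, AE, AF, BD, BE, BF, DE, DF, EF
  2-simplices (10): ABD, ABE, ABF, ADE, ADF, AEF, BDE, BDF, BEF, DEF
  3-simplices (5): ABDE, ABDF, ABEF, ADEF, BDEF

Hence C_0 ≅ Z^5, C_1 ≅ Z^10, C_2 ≅ Z^10, C_3 ≅ Z^5.

∂_1: C_1 → C_0 maps an edge to its endpoints' difference, ∂[p,q] = q − p.
This gives a 5×10 integer matrix of rank 4; reducing to Smith normal form yields diagonal entries (1,1,1,1).

∂_2: C_2 → C_1 maps a triangle to the signed sum of its edges. For instance
  ∂DEF = EF − DF + DE,
  ∂ADF = DF − AF + AD.
The resulting 10×10 matrix has rank 6, and its Smith normal form has invariant factors (1,1,1,1,1,1).

∂_3: C_3 → C_2 sends each 3-simplex σ to the alternating sum Σ_i (−1)^i (σ with its i-th vertex removed). For instance
  ∂ABEF = BEF − AEF + ABF − ABE,
  ∂ADEF = DEF − AEF + ADF − ADE.
The resulting 10×5 matrix has rank 4, and its Smith normal form has invariant factors (1,1,1,1).

Now H_k = ker ∂_k / im ∂_{k+1}, so:

  H_0: rank C_0 − rank ∂_1 = 5 − 4 = 1, and the invariant factors of ∂_1 are all 1, so H_0 ≅ Z.
  H_1: rank ker ∂_1 − rank ∂_2 = (10 − 4) − 6 = 0, and the invariant factors of ∂_2 are all 1, so H_1 ≅ 0.
  H_2: rank ker ∂_2 − rank ∂_3 = (10 − 6) − 4 = 0, and the invariant factors of ∂_3 are all 1, so H_2 ≅ 0.
  H_3: rank ker ∂_3 − rank ∂_4 = (5 − 4) − 0 = 1, and there is no ∂_4, so H_3 ≅ Z.

(K is a triangulation of the 3-sphere S^3.)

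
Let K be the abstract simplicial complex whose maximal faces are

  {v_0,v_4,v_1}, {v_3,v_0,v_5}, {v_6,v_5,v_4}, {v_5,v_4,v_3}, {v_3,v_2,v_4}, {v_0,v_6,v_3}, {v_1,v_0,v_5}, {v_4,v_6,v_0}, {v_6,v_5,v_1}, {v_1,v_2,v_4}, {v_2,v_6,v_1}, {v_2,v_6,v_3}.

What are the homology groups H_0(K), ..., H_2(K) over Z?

H_0 ≅ Z,  H_1 ≅ Z/2,  H_2 = 0.

Fix the vertex order v_0 < v_1 < v_2 < v_3 < v_4 < v_5 < v_6 and write every simplex with vertices in increasing order. Then dim K = 2 and the simplices of K are:

  0-simplices (7): [v_0], [v_1], [v_2], [v_3], [v_4], [v_5], [v_6]
  1-simplices (18): (18 of them)
  2-simplices (12): (12 of them)

so the chain groups are C_0 ≅ Z^7, C_1 ≅ Z^18, C_2 ≅ Z^12.

The boundary map ∂_1: C_1 → C_0 sends each edge [p,q] (with p < q) to q − p. For instance
  ∂[v_1,v_4] = [v_4] − [v_1].
The resulting 7×18 matrix has rank 6, and its Smith normal form has invariant factors (1,1,1,1,1,1).

∂_2: C_2 → C_1 acts by ∂[p,q,r] = [q,r] − [p,r] + [p,q]. For instance
  ∂[v_1,v_2,v_6] = [v_2,v_6] − [v_1,v_6] + [v_1,v_2],
  ∂[v_1,v_5,v_6] = [v_5,v_6] − [v_1,v_6] + [v_1,v_5].
The resulting 18×12 matrix has rank 12, and its Smith normal form has invariant factors (1,1,1,1,1,1,1,1,1,1,1,2).

From H_k ≅ ker(∂_k) / im(∂_{k+1}) we obtain:

  H_0: rank C_0 − rank ∂_1 = 7 − 6 = 1, and the invariant factors of ∂_1 are all 1, so H_0 = Z.
  H_1: rank ker ∂_1 − rank ∂_2 = (18 − 6) − 12 = 0, and ∂_2 has invariant factor 2 > 1, so H_1 = Z/2.
  H_2: rank ker ∂_2 − rank ∂_3 = (12 − 12) − 0 = 0, and there is no ∂_3, so H_2 = 0.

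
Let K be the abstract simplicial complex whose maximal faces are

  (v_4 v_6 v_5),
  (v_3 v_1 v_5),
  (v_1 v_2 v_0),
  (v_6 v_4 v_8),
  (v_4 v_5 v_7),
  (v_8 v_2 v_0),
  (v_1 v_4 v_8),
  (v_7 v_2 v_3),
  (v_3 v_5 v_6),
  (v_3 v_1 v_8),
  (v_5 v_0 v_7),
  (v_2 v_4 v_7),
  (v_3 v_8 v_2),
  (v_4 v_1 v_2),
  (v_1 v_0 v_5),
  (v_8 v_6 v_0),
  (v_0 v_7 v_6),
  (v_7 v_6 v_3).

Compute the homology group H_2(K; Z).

K has 9 vertices, 27 edges, 18 triangles.
rank ∂_2 = 18, rank ∂_3 = 0 ⇒ b_2 = 18 − 18 − 0 = 0. So H_2 ≅ 0.

H_2 = 0.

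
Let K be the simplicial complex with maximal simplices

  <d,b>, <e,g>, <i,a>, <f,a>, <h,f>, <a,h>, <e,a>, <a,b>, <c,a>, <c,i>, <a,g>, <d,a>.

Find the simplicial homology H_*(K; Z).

We work with the vertex ordering a < b < c < d < e < f < g < h < i. The simplices of K, each written with vertices in increasing order, are:

  0-simplices (9): a, b, c, d, e, f, g, h, i
  1-simplices (12): ab, ac, ad, ae, af, ag, ah, ai, bd, ci, eg, fh

so the chain groups are C_0 ≅ Z^9, C_1 ≅ Z^12.

∂_1: C_1 → C_0 sends each edge [p,q] (with p < q) to q − p. For instance
  ∂ah = h − a.
This gives a 9×12 integer matrix of rank 8; reducing to Smith normal form yields diagonal entries (1,1,1,1,1,1,1,1).

Reading off H_k = ker ∂_k / im ∂_{k+1}:

  H_0: rank C_0 − rank ∂_1 = 9 − 8 = 1, and the invariant factors of ∂_1 are all 1, so H_0 = Z.
  H_1: rank ker ∂_1 − rank ∂_2 = (12 − 8) − 0 = 4, and there is no ∂_2, so H_1 = Z^4.

H_0 ≅ Z,  H_1 ≅ Z^4.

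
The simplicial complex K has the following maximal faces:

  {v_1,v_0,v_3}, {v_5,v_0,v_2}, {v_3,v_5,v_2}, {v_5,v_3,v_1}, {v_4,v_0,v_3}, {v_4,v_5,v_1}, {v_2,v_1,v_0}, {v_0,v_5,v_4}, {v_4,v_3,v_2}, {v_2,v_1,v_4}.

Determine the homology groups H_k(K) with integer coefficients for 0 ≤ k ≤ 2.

H_0 = Z,  H_1 = Z/2,  H_2 = 0.

Order the vertices as v_0 < v_1 < v_2 < v_3 < v_4 < v_5. Listing each simplex with vertices in this order, K has dimension 2 with simplices:

  0-simplices (6): [v_0], [v_1], [v_2], [v_3], [v_4], [v_5]
  1-simplices (15): (15 of them)
  2-simplices (10): [v_0,v_1,v_2], [v_0,v_1,v_3], [v_0,v_2,v_5], [v_0,v_3,v_4], [v_0,v_4,v_5], [v_1,v_2,v_4], [v_1,v_3,v_5], [v_1,v_4,v_5], [v_2,v_3,v_4], [v_2,v_3,v_5]

Hence C_0 ≅ Z^6, C_1 ≅ Z^15, C_2 ≅ Z^10.

Boundary ∂_1: C_1 → C_0 sends each edge [p,q] (with p < q) to q − p. For instance
  ∂[v_1,v_2] = [v_2] − [v_1].
As a 6×15 matrix over Z this has rank 5, with invariant factors (1,1,1,1,1).

Boundary ∂_2: C_2 → C_1 acts by ∂[p,q,r] = [q,r] − [p,r] + [p,q]. For instance
  ∂[v_2,v_3,v_5] = [v_3,v_5] − [v_2,v_5] + [v_2,v_3],
  ∂[v_1,v_3,v_5] = [v_3,v_5] − [v_1,v_5] + [v_1,v_3].
The 15×10 boundary matrix has rank 10 and Smith normal form diag(1,1,1,1,1,1,1,1,1,2).

Now H_k = ker ∂_k / im ∂_{k+1}, so:

  H_0: rank C_0 − rank ∂_1 = 6 − 5 = 1, and the invariant factors of ∂_1 are all 1, so H_0 = Z.
  H_1: rank ker ∂_1 − rank ∂_2 = (15 − 5) − 10 = 0, and ∂_2 has invariant factor 2 > 1, so H_1 = Z/2.
  H_2: rank ker ∂_2 − rank ∂_3 = (10 − 10) − 0 = 0, and there is no ∂_3, so H_2 = 0.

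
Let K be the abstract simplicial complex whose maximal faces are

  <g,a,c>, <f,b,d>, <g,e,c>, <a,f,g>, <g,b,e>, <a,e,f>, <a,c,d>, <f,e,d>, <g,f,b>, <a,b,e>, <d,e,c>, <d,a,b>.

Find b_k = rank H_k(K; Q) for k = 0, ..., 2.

Take the total order a < b < c < d < e < f < g on the vertex set. Then K (dimension 2) consists of the simplices:

  0-simplices (7): a, b, c, d, e, f, g
  1-simplices (18): ab, ac, ad, ae, af, ag, bd, be, bf, bg, cd, ce, cg, de, df, ef, eg, fg
  2-simplices (12): abd, abe, acd, acg, aef, afg, bdf, beg, bfg, cde, ceg, def

so the chain groups are C_0 ≅ Z^7, C_1 ≅ Z^18, C_2 ≅ Z^12.

∂_1: C_1 → C_0 sends each edge [p,q] (with p < q) to q − p.
The resulting 7×18 matrix has rank 6, and its Smith normal form has invariant factors (1,1,1,1,1,1).

The boundary map ∂_2: C_2 → C_1 acts by ∂[p,q,r] = [q,r] − [p,r] + [p,q]. For instance
  ∂acd = cd − ad + ac,
  ∂aef = ef − af + ae.
The 18×12 boundary matrix has rank 12 and Smith normal form diag(1,1,1,1,1,1,1,1,1,1,1,2).

From H_k ≅ ker(∂_k) / im(∂_{k+1}) we obtain:

  H_0: rank C_0 − rank ∂_1 = 7 − 6 = 1, and the invariant factors of ∂_1 are all 1, so H_0 = Z.
  H_1: rank ker ∂_1 − rank ∂_2 = (18 − 6) − 12 = 0, and ∂_2 has invariant factor 2 > 1, so H_1 = Z/2.
  H_2: rank ker ∂_2 − rank ∂_3 = (12 − 12) − 0 = 0, and there is no ∂_3, so H_2 = 0.

Hence the Betti numbers are b_0 = 1, b_1 = 0, b_2 = 0.

b_0 = 1, b_1 = 0, b_2 = 0.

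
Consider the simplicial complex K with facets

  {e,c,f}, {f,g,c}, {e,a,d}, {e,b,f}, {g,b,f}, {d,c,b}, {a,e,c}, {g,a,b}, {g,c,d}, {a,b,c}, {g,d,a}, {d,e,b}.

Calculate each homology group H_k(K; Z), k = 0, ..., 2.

H_0 ≅ Z,  H_1 ≅ Z_2,  H_2 = 0.

We work with the vertex ordering a < b < c < d < e < f < g. The simplices of K, each written with vertices in increasing order, are:

  0-simplices (7): a, b, c, d, e, f, g
  1-simplices (18): ab, ac, ad, ae, ag, bc, bd, be, bf, bg, cd, ce, cf, cg, de, dg, ef, fg
  2-simplices (12): abc, abg, ace, ade, adg, bcd, bde, bef, bfg, cdg, cef, cfg

so the chain groups are C_0 ≅ Z^7, C_1 ≅ Z^18, C_2 ≅ Z^12.

Boundary ∂_1: C_1 → C_0 sends each edge [p,q] (with p < q) to q − p.
The 7×18 boundary matrix has rank 6 and Smith normal form diag(1,1,1,1,1,1).

Boundary ∂_2: C_2 → C_1 maps a triangle to the signed sum of its edges. For instance
  ∂ace = ce − ae + ac,
  ∂cdg = dg − cg + cd.
The resulting 18×12 matrix has rank 12, and its Smith normal form has invariant factors (1,1,1,1,1,1,1,1,1,1,1,2).

Reading off H_k = ker ∂_k / im ∂_{k+1}:

  H_0: rank C_0 − rank ∂_1 = 7 − 6 = 1, and the invariant factors of ∂_1 are all 1, so H_0 = Z.
  H_1: rank ker ∂_1 − rank ∂_2 = (18 − 6) − 12 = 0, and ∂_2 has invariant factor 2 > 1, so H_1 = Z_2.
  H_2: rank ker ∂_2 − rank ∂_3 = (12 − 12) − 0 = 0, and there is no ∂_3, so H_2 = 0.

As a check, the Euler characteristic is 7 − 18 + 12 = 1, which agrees with 1 − 0 + 0 = 1.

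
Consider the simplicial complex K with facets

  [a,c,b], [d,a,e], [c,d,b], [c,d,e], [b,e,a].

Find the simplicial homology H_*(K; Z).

H_0 = Z,  H_1 = Z,  H_2 = 0.

Fix the vertex order a < b < c < d < e and write every simplex with vertices in increasing order. Then dim K = 2 and the simplices of K are:

  0-simplices (5): a, b, c, d, e
  1-simplices (10): ab, ac, ad, ae, bc, bd, be, cd, ce, de
  2-simplices (5): abc, abe, ade, bcd, cde

Hence C_0 ≅ Z^5, C_1 ≅ Z^10, C_2 ≅ Z^5.

∂_1: C_1 → C_0 sends each edge [p,q] (with p < q) to q − p. For instance
  ∂ce = e − c.
The 5×10 boundary matrix has rank 4 and Smith normal form diag(1,1,1,1).

∂_2: C_2 → C_1 sends each 2-simplex [p,q,r] to [q,r] − [p,r] + [p,q]. For instance
  ∂cde = de − ce + cd,
  ∂abe = be − ae + ab.
The 10×5 boundary matrix has rank 5 and Smith normal form diag(1,1,1,1,1).

Reading off H_k = ker ∂_k / im ∂_{k+1}:

  H_0: rank C_0 − rank ∂_1 = 5 − 4 = 1, and the invariant factors of ∂_1 are all 1, so H_0 ≅ Z.
  H_1: rank ker ∂_1 − rank ∂_2 = (10 − 4) − 5 = 1, and the invariant factors of ∂_2 are all 1, so H_1 ≅ Z.
  H_2: rank ker ∂_2 − rank ∂_3 = (5 − 5) − 0 = 0, and there is no ∂_3, so H_2 ≅ 0.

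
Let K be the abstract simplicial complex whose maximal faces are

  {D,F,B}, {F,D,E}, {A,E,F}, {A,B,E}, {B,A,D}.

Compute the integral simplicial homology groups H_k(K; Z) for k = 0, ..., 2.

H_0 = Z,  H_1 = Z,  H_2 = 0.

Order the vertices as A < B < D < E < F. Listing each simplex with vertices in this order, K has dimension 2 with simplices:

  0-simplices (5): A, B, D, E, F
  1-simplices (10): AB, AD, AE, AF, BD, BE, BF, DE, DF, EF
  2-simplices (5): ABD, ABE, AEF, BDF, DEF

Hence C_0 ≅ Z^5, C_1 ≅ Z^10, C_2 ≅ Z^5.

Boundary ∂_1: C_1 → C_0 maps an edge to its endpoints' difference, ∂[p,q] = q − p. For instance
  ∂AF = F − A.
This gives a 5×10 integer matrix of rank 4; reducing to Smith normal form yields diagonal entries (1,1,1,1).

The boundary map ∂_2: C_2 → C_1 sends each 2-simplex [p,q,r] to [q,r] − [p,r] + [p,q]. For instance
  ∂BDF = DF − BF + BD,
  ∂AEF = EF − AF + AE.
The 10×5 boundary matrix has rank 5 and Smith normal form diag(1,1,1,1,1).

Now H_k = ker ∂_k / im ∂_{k+1}, so:

  H_0: rank C_0 − rank ∂_1 = 5 − 4 = 1, and the invariant factors of ∂_1 are all 1, so H_0 = Z.
  H_1: rank ker ∂_1 − rank ∂_2 = (10 − 4) − 5 = 1, and the invariant factors of ∂_2 are all 1, so H_1 = Z.
  H_2: rank ker ∂_2 − rank ∂_3 = (5 − 5) − 0 = 0, and there is no ∂_3, so H_2 = 0.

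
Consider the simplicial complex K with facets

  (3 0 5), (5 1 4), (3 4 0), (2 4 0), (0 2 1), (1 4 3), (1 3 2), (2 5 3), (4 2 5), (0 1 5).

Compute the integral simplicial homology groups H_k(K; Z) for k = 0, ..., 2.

H_0 ≅ Z,  H_1 ≅ Z/2,  H_2 = 0.

K has 6 vertices, 15 edges, 10 triangles.
rank ∂_0 = 0, rank ∂_1 = 5 ⇒ b_0 = 6 − 0 − 5 = 1; all invariant factors of ∂_1 are 1 so no torsion. So H_0 = Z.
rank ∂_1 = 5, rank ∂_2 = 10 ⇒ b_1 = 15 − 5 − 10 = 0; ∂_2 has invariant factor(s) [2] giving torsion. So H_1 = Z/2.
rank ∂_2 = 10, rank ∂_3 = 0 ⇒ b_2 = 10 − 10 − 0 = 0. So H_2 = 0.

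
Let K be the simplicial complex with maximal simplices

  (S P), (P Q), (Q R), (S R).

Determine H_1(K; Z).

We work with the vertex ordering P < Q < R < S. The simplices of K, each written with vertices in increasing order, are:

  0-simplices (4): P, Q, R, S
  1-simplices (4): PQ, PS, QR, RS

so the chain groups are C_0 ≅ Z^4, C_1 ≅ Z^4.

∂_1: C_1 → C_0 sends each edge [p,q] (with p < q) to q − p. For instance
  ∂PQ = Q − P.
As a 4×4 matrix over Z this has rank 3, with invariant factors (1,1,1).

Now H_k = ker ∂_k / im ∂_{k+1}, so:

  H_1: rank ker ∂_1 − rank ∂_2 = (4 − 3) − 0 = 1, and there is no ∂_2, so H_1 = Z.

H_1 ≅ Z.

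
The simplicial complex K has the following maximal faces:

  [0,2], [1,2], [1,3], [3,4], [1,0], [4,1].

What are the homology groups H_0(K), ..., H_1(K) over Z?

Order the vertices as 0 < 1 < 2 < 3 < 4. Listing each simplex with vertices in this order, K has dimension 1 with simplices:

  0-simplices (5): [0], [1], [2], [3], [4]
  1-simplices (6): [0,1], [0,2], [1,2], [1,3], [1,4], [3,4]

so the chain groups are C_0 ≅ Z^5, C_1 ≅ Z^6.

The boundary map ∂_1: C_1 → C_0 maps an edge to its endpoints' difference, ∂[p,q] = q − p.
The 5×6 boundary matrix has rank 4 and Smith normal form diag(1,1,1,1).

Reading off H_k = ker ∂_k / im ∂_{k+1}:

  H_0: rank C_0 − rank ∂_1 = 5 − 4 = 1, and the invariant factors of ∂_1 are all 1, so H_0 ≅ Z.
  H_1: rank ker ∂_1 − rank ∂_2 = (6 − 4) − 0 = 2, and there is no ∂_2, so H_1 ≅ Z^2.

As a check, the Euler characteristic is 5 − 6 = -1, which agrees with 1 − 2 = -1.

H_0 = Z,  H_1 = Z^2.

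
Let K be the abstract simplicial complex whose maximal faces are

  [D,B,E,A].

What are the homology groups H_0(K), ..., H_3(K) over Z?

H_0 = Z,  H_1 = 0,  H_2 = 0,  H_3 = 0.

Take the total order A < B < D < E on the vertex set. Then K (dimension 3) consists of the simplices:

  0-simplices (4): A, B, D, E
  1-simplices (6): AB, AD, AE, BD, BE, DE
  2-simplices (4): ABD, ABE, ADE, BDE
  3-simplices (1): ABDE

Hence C_0 ≅ Z^4, C_1 ≅ Z^6, C_2 ≅ Z^4, C_3 ≅ Z^1.

The boundary map ∂_1: C_1 → C_0 is given by ∂[p,q] = [q] − [p]. For instance
  ∂DE = E − D.
As a 4×6 matrix over Z this has rank 3, with invariant factors (1,1,1).

Boundary ∂_2: C_2 → C_1 acts by ∂[p,q,r] = [q,r] − [p,r] + [p,q]. For instance
  ∂ADE = DE − AE + AD,
  ∂BDE = DE − BE + BD.
This gives a 6×4 integer matrix of rank 3; reducing to Smith normal form yields diagonal entries (1,1,1).

The boundary map ∂_3: C_3 → C_2 sends each 3-simplex σ to the alternating sum Σ_i (−1)^i (σ with its i-th vertex removed). For instance
  ∂ABDE = BDE − ADE + ABE − ABD.
This gives a 4×1 integer matrix of rank 1; reducing to Smith normal form yields diagonal entries (1).

Now H_k = ker ∂_k / im ∂_{k+1}, so:

  H_0: rank C_0 − rank ∂_1 = 4 − 3 = 1, and the invariant factors of ∂_1 are all 1, so H_0 ≅ Z.
  H_1: rank ker ∂_1 − rank ∂_2 = (6 − 3) − 3 = 0, and the invariant factors of ∂_2 are all 1, so H_1 ≅ 0.
  H_2: rank ker ∂_2 − rank ∂_3 = (4 − 3) − 1 = 0, and the invariant factors of ∂_3 are all 1, so H_2 ≅ 0.
  H_3: rank ker ∂_3 − rank ∂_4 = (1 − 1) − 0 = 0, and there is no ∂_4, so H_3 ≅ 0.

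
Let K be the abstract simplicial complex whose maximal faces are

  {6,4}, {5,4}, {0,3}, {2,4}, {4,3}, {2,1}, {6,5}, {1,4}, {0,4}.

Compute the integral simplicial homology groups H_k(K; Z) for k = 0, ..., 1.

Order the vertices as 0 < 1 < 2 < 3 < 4 < 5 < 6. Listing each simplex with vertices in this order, K has dimension 1 with simplices:

  0-simplices (7): [0], [1], [2], [3], [4], [5], [6]
  1-simplices (9): [0,3], [0,4], [1,2], [1,4], [2,4], [3,4], [4,5], [4,6], [5,6]

giving chain groups C_0 ≅ Z^7, C_1 ≅ Z^9.

∂_1: C_1 → C_0 maps an edge to its endpoints' difference, ∂[p,q] = q − p.
As a 7×9 matrix over Z this has rank 6, with invariant factors (1,1,1,1,1,1).

From H_k ≅ ker(∂_k) / im(∂_{k+1}) we obtain:

  H_0: rank C_0 − rank ∂_1 = 7 − 6 = 1, and the invariant factors of ∂_1 are all 1, so H_0 = Z.
  H_1: rank ker ∂_1 − rank ∂_2 = (9 − 6) − 0 = 3, and there is no ∂_2, so H_1 = Z^3.

(K is a triangulation of a wedge of 3 circles.)

H_0 = Z,  H_1 = Z^3.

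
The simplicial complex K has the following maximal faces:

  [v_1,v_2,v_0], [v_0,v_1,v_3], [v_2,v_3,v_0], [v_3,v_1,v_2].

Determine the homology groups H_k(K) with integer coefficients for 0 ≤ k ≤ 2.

K has 4 vertices, 6 edges, 4 triangles.
rank ∂_0 = 0, rank ∂_1 = 3 ⇒ b_0 = 4 − 0 − 3 = 1; all invariant factors of ∂_1 are 1 so no torsion. So H_0 = Z.
rank ∂_1 = 3, rank ∂_2 = 3 ⇒ b_1 = 6 − 3 − 3 = 0; all invariant factors of ∂_2 are 1 so no torsion. So H_1 = 0.
rank ∂_2 = 3, rank ∂_3 = 0 ⇒ b_2 = 4 − 3 − 0 = 1. So H_2 = Z.

H_0 = Z,  H_1 = 0,  H_2 = Z.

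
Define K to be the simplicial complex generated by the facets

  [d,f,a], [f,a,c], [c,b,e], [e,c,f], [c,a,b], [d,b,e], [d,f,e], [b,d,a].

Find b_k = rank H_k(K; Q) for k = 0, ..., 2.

K has 6 vertices, 12 edges, 8 triangles.
rank ∂_0 = 0, rank ∂_1 = 5 ⇒ b_0 = 6 − 0 − 5 = 1; all invariant factors of ∂_1 are 1 so no torsion. So H_0 = Z.
rank ∂_1 = 5, rank ∂_2 = 7 ⇒ b_1 = 12 − 5 − 7 = 0; all invariant factors of ∂_2 are 1 so no torsion. So H_1 = 0.
rank ∂_2 = 7, rank ∂_3 = 0 ⇒ b_2 = 8 − 7 − 0 = 1. So H_2 = Z.

b_0 = 1, b_1 = 0, b_2 = 1.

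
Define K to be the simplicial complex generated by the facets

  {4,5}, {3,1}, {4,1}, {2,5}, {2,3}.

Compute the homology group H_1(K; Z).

Fix the vertex order 1 < 2 < 3 < 4 < 5 and write every simplex with vertices in increasing order. Then dim K = 1 and the simplices of K are:

  0-simplices (5): [1], [2], [3], [4], [5]
  1-simplices (5): [1,3], [1,4], [2,3], [2,5], [4,5]

Hence C_0 ≅ Z^5, C_1 ≅ Z^5.

The boundary map ∂_1: C_1 → C_0 is given by ∂[p,q] = [q] − [p].
The resulting 5×5 matrix has rank 4, and its Smith normal form has invariant factors (1,1,1,1).

Computing H_k = (kernel of ∂_k) / (image of ∂_{k+1}):

  H_1: rank ker ∂_1 − rank ∂_2 = (5 − 4) − 0 = 1, and there is no ∂_2, so H_1 = Z.

H_1 = Z.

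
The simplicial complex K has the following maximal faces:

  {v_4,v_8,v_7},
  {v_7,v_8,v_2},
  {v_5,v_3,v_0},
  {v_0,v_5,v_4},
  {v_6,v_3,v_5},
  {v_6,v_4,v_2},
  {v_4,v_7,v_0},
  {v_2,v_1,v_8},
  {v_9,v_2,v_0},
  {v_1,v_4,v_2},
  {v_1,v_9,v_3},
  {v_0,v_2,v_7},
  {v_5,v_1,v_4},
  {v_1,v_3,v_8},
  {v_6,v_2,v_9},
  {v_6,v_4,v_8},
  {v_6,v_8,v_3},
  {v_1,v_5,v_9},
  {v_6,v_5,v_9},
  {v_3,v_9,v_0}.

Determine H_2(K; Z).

H_2 = 0.

We work with the vertex ordering v_0 < v_1 < v_2 < v_3 < v_4 < v_5 < v_6 < v_7 < v_8 < v_9. The simplices of K, each written with vertices in increasing order, are:

  0-simplices (10): [v_0], [v_1], [v_2], [v_3], [v_4], [v_5], [v_6], [v_7], [v_8], [v_9]
  1-simplices (30): (30 of them)
  2-simplices (20): (20 of them)

giving chain groups C_0 ≅ Z^10, C_1 ≅ Z^30, C_2 ≅ Z^20.

The boundary map ∂_1: C_1 → C_0 sends each edge [p,q] (with p < q) to q − p. For instance
  ∂[v_0,v_9] = [v_9] − [v_0].
This gives a 10×30 integer matrix of rank 9; reducing to Smith normal form yields diagonal entries (1,1,1,1,1,1,1,1,1).

Boundary ∂_2: C_2 → C_1 acts by ∂[p,q,r] = [q,r] − [p,r] + [p,q]. For instance
  ∂[v_1,v_2,v_4] = [v_2,v_4] − [v_1,v_4] + [v_1,v_2],
  ∂[v_4,v_7,v_8] = [v_7,v_8] − [v_4,v_8] + [v_4,v_7].
As a 30×20 matrix over Z this has rank 20, with invariant factors (1,1,1,1,1,1,1,1,1,1,1,1,1,1,1,1,1,1,1,2).

Now H_k = ker ∂_k / im ∂_{k+1}, so:

  H_2: rank ker ∂_2 − rank ∂_3 = (20 − 20) − 0 = 0, and there is no ∂_3, so H_2 ≅ 0.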